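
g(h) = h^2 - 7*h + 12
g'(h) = 2*h - 7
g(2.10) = 1.71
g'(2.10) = -2.80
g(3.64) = -0.23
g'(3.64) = 0.28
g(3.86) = -0.12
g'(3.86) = 0.72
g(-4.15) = 58.27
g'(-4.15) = -15.30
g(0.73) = 7.42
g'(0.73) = -5.54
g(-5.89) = 87.92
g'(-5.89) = -18.78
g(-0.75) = 17.81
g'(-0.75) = -8.50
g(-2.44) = 35.03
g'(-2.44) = -11.88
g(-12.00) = 240.00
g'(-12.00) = -31.00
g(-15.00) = 342.00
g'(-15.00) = -37.00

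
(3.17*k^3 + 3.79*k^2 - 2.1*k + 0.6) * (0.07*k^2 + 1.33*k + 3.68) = 0.2219*k^5 + 4.4814*k^4 + 16.5593*k^3 + 11.1962*k^2 - 6.93*k + 2.208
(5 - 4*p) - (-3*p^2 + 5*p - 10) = 3*p^2 - 9*p + 15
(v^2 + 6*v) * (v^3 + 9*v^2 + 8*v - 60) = v^5 + 15*v^4 + 62*v^3 - 12*v^2 - 360*v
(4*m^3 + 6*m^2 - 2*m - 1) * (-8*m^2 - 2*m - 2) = -32*m^5 - 56*m^4 - 4*m^3 + 6*m + 2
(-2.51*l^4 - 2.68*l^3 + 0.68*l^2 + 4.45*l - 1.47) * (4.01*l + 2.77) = -10.0651*l^5 - 17.6995*l^4 - 4.6968*l^3 + 19.7281*l^2 + 6.4318*l - 4.0719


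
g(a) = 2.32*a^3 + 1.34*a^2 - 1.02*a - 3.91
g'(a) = 6.96*a^2 + 2.68*a - 1.02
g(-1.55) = -7.75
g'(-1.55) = 11.55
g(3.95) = 155.95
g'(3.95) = 118.16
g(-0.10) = -3.80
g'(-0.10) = -1.22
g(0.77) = -2.84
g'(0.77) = 5.17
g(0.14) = -4.02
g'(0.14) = -0.51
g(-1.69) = -9.56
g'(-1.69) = 14.33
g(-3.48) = -81.91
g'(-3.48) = 73.94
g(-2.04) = -15.95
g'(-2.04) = 22.48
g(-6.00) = -450.67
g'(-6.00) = 233.46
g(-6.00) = -450.67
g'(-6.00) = 233.46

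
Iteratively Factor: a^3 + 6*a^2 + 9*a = (a)*(a^2 + 6*a + 9) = a*(a + 3)*(a + 3)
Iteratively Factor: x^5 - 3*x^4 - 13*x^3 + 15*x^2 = (x - 1)*(x^4 - 2*x^3 - 15*x^2) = x*(x - 1)*(x^3 - 2*x^2 - 15*x) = x*(x - 1)*(x + 3)*(x^2 - 5*x) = x^2*(x - 1)*(x + 3)*(x - 5)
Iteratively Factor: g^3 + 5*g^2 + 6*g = (g + 2)*(g^2 + 3*g) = (g + 2)*(g + 3)*(g)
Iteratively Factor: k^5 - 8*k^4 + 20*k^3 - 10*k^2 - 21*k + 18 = (k - 3)*(k^4 - 5*k^3 + 5*k^2 + 5*k - 6) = (k - 3)^2*(k^3 - 2*k^2 - k + 2) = (k - 3)^2*(k + 1)*(k^2 - 3*k + 2) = (k - 3)^2*(k - 1)*(k + 1)*(k - 2)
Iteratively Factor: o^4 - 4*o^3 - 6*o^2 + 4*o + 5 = (o + 1)*(o^3 - 5*o^2 - o + 5) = (o + 1)^2*(o^2 - 6*o + 5) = (o - 5)*(o + 1)^2*(o - 1)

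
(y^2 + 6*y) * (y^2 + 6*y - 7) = y^4 + 12*y^3 + 29*y^2 - 42*y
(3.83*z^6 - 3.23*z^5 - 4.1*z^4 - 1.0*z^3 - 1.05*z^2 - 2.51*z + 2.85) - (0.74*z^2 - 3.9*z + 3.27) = 3.83*z^6 - 3.23*z^5 - 4.1*z^4 - 1.0*z^3 - 1.79*z^2 + 1.39*z - 0.42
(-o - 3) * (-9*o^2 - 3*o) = 9*o^3 + 30*o^2 + 9*o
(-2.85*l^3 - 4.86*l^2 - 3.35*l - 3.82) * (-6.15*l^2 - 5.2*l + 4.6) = 17.5275*l^5 + 44.709*l^4 + 32.7645*l^3 + 18.557*l^2 + 4.454*l - 17.572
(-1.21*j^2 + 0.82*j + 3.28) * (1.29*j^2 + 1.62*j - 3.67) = -1.5609*j^4 - 0.9024*j^3 + 10.0003*j^2 + 2.3042*j - 12.0376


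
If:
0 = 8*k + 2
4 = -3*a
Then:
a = -4/3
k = -1/4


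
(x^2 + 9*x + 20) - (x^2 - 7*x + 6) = 16*x + 14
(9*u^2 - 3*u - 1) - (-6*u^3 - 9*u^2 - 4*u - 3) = 6*u^3 + 18*u^2 + u + 2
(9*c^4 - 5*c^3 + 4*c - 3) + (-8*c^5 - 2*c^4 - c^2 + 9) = -8*c^5 + 7*c^4 - 5*c^3 - c^2 + 4*c + 6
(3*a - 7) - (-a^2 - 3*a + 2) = a^2 + 6*a - 9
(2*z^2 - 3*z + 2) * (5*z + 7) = 10*z^3 - z^2 - 11*z + 14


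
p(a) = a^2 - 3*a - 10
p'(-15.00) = -33.00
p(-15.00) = 260.00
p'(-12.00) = -27.00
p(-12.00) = 170.00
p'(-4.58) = -12.16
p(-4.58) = 24.72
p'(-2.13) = -7.26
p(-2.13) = 0.93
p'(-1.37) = -5.74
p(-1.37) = -4.01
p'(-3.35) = -9.70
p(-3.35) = 11.27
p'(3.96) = 4.92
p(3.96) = -6.20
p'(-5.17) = -13.34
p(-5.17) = 32.24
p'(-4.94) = -12.88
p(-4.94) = 29.22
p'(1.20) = -0.60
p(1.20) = -12.16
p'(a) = 2*a - 3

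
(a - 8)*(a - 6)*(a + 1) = a^3 - 13*a^2 + 34*a + 48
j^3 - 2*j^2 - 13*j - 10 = (j - 5)*(j + 1)*(j + 2)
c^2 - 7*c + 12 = (c - 4)*(c - 3)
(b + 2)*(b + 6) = b^2 + 8*b + 12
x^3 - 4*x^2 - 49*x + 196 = (x - 7)*(x - 4)*(x + 7)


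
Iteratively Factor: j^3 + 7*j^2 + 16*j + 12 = (j + 3)*(j^2 + 4*j + 4) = (j + 2)*(j + 3)*(j + 2)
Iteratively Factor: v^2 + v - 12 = (v - 3)*(v + 4)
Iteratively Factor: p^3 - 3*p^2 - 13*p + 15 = (p - 5)*(p^2 + 2*p - 3) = (p - 5)*(p - 1)*(p + 3)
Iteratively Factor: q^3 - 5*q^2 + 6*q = (q - 2)*(q^2 - 3*q) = q*(q - 2)*(q - 3)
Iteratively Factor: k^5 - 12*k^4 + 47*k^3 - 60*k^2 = (k - 5)*(k^4 - 7*k^3 + 12*k^2) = (k - 5)*(k - 4)*(k^3 - 3*k^2) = k*(k - 5)*(k - 4)*(k^2 - 3*k) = k*(k - 5)*(k - 4)*(k - 3)*(k)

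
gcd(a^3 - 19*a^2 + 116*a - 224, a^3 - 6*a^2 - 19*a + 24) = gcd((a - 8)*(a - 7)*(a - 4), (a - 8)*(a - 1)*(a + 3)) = a - 8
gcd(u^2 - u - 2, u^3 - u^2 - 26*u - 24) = u + 1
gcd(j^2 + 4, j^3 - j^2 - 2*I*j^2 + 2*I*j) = j - 2*I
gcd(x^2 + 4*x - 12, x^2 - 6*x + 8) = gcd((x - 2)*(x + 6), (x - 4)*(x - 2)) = x - 2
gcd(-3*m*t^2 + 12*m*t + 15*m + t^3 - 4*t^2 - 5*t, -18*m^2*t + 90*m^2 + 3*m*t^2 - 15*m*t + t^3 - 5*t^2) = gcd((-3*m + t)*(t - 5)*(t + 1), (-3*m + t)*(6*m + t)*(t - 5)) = -3*m*t + 15*m + t^2 - 5*t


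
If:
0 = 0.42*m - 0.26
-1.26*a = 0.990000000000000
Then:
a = -0.79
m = 0.62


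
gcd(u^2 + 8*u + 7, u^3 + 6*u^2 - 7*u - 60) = 1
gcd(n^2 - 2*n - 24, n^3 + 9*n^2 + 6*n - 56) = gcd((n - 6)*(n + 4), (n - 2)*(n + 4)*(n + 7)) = n + 4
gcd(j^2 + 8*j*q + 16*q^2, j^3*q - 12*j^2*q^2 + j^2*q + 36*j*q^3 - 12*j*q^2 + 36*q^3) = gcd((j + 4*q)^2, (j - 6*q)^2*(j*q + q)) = 1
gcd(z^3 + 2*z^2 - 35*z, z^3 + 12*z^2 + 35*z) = z^2 + 7*z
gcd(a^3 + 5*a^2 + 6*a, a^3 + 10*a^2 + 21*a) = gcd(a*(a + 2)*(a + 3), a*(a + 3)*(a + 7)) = a^2 + 3*a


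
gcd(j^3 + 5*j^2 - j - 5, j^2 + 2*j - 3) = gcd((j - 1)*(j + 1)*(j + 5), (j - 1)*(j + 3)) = j - 1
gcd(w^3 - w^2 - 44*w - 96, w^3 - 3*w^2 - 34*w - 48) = w^2 - 5*w - 24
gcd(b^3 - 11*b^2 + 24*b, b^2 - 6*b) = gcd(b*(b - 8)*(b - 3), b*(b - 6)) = b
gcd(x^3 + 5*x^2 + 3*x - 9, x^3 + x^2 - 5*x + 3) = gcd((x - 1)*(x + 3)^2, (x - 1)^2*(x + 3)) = x^2 + 2*x - 3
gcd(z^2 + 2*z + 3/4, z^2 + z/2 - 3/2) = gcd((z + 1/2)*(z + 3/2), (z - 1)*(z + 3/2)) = z + 3/2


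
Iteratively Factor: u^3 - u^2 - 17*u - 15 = (u + 1)*(u^2 - 2*u - 15) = (u - 5)*(u + 1)*(u + 3)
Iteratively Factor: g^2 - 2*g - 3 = (g + 1)*(g - 3)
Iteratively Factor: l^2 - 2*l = (l - 2)*(l)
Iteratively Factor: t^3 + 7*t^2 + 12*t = (t + 4)*(t^2 + 3*t) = t*(t + 4)*(t + 3)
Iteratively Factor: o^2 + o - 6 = (o - 2)*(o + 3)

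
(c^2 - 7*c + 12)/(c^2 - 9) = (c - 4)/(c + 3)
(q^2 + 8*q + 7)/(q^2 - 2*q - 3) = (q + 7)/(q - 3)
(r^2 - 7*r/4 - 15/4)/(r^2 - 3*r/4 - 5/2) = (r - 3)/(r - 2)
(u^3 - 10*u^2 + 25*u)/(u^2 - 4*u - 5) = u*(u - 5)/(u + 1)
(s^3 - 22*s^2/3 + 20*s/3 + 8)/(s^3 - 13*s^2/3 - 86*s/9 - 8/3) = 3*(3*s^2 - 4*s - 4)/(9*s^2 + 15*s + 4)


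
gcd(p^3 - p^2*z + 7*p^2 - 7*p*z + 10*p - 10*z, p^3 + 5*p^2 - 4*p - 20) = p^2 + 7*p + 10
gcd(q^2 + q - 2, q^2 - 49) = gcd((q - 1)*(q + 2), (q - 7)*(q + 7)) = 1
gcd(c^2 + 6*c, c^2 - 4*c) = c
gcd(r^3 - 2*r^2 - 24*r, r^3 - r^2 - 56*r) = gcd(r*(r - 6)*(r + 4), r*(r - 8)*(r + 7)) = r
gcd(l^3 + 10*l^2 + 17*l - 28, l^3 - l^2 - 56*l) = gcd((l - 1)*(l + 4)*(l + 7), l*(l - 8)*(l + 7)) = l + 7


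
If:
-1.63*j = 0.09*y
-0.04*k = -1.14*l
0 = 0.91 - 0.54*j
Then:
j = 1.69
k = 28.5*l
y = -30.52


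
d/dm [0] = 0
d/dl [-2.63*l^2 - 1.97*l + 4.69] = -5.26*l - 1.97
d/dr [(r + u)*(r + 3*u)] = 2*r + 4*u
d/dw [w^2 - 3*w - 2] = 2*w - 3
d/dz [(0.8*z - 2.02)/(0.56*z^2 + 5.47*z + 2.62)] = (-0.448*z^2 + 2.2624*z + 13.1454)/(0.3136*z^4 + 6.1264*z^3 + 32.8553*z^2 + 28.6628*z + 6.8644)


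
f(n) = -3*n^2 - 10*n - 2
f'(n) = -6*n - 10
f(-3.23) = -1.00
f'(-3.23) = 9.38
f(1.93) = -32.47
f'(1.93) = -21.58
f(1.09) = -16.46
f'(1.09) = -16.54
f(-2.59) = 3.78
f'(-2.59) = 5.54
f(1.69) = -27.47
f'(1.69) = -20.14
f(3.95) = -88.31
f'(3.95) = -33.70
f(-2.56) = 3.94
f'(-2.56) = 5.36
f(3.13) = -62.69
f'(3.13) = -28.78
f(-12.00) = -314.00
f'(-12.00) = 62.00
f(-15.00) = -527.00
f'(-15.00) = 80.00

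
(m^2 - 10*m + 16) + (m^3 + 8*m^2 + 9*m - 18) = m^3 + 9*m^2 - m - 2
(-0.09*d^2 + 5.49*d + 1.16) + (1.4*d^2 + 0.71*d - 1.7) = 1.31*d^2 + 6.2*d - 0.54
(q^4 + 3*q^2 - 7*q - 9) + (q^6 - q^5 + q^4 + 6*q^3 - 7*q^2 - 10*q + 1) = q^6 - q^5 + 2*q^4 + 6*q^3 - 4*q^2 - 17*q - 8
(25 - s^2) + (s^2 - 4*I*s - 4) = -4*I*s + 21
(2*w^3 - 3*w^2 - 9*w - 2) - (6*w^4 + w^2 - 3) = -6*w^4 + 2*w^3 - 4*w^2 - 9*w + 1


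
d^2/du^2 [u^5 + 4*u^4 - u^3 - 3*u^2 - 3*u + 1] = 20*u^3 + 48*u^2 - 6*u - 6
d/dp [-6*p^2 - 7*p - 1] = -12*p - 7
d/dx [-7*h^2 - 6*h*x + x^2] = -6*h + 2*x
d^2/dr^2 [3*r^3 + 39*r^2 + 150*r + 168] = 18*r + 78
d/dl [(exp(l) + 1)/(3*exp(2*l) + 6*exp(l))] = (-2*(exp(l) + 1)^2 + (exp(l) + 2)*exp(l))*exp(-l)/(3*(exp(l) + 2)^2)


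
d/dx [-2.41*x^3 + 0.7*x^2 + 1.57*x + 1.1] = -7.23*x^2 + 1.4*x + 1.57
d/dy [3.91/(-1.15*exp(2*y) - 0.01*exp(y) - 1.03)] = (8.993*exp(y) + 0.0391)*exp(y)/(1.15*exp(2*y) + 0.01*exp(y) + 1.03)^2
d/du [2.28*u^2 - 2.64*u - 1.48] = 4.56*u - 2.64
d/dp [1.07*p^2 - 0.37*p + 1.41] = 2.14*p - 0.37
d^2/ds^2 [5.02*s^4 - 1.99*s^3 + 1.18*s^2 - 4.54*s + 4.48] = 60.24*s^2 - 11.94*s + 2.36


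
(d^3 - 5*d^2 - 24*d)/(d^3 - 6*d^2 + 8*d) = (d^2 - 5*d - 24)/(d^2 - 6*d + 8)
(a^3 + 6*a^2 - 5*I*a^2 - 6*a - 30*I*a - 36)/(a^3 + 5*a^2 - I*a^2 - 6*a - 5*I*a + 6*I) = (a^2 - 5*I*a - 6)/(a^2 - a*(1 + I) + I)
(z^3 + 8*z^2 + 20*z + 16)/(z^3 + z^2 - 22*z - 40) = (z + 2)/(z - 5)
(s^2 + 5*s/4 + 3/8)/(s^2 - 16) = (8*s^2 + 10*s + 3)/(8*(s^2 - 16))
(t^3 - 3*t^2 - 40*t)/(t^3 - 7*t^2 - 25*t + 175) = t*(t - 8)/(t^2 - 12*t + 35)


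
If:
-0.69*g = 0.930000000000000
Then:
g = -1.35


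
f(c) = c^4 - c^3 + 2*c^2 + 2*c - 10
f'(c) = 4*c^3 - 3*c^2 + 4*c + 2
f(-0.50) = -10.31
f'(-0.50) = -1.25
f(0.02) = -9.96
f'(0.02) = 2.08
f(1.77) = 4.08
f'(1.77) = 21.86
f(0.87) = -6.83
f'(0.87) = 5.84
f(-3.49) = 198.24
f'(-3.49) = -218.53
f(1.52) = -0.51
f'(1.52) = 15.20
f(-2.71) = 73.11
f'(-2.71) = -110.48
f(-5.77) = 1345.56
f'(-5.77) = -889.36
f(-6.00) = 1562.00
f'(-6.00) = -994.00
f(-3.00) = 110.00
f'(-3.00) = -145.00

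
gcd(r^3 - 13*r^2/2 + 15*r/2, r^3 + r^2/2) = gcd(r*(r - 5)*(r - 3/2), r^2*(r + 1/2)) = r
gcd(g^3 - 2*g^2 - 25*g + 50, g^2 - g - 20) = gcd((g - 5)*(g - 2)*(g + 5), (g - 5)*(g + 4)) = g - 5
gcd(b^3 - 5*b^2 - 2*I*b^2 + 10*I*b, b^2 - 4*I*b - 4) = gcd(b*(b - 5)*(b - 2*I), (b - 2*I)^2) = b - 2*I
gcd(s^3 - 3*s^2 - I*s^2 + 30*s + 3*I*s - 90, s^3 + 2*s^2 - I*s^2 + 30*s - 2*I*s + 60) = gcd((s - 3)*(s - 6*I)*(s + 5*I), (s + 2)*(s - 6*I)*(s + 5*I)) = s^2 - I*s + 30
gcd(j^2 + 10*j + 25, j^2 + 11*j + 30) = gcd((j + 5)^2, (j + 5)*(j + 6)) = j + 5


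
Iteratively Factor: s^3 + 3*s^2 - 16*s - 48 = (s + 3)*(s^2 - 16) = (s + 3)*(s + 4)*(s - 4)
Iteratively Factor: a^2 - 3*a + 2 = (a - 2)*(a - 1)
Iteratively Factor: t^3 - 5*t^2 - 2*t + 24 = (t - 4)*(t^2 - t - 6) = (t - 4)*(t - 3)*(t + 2)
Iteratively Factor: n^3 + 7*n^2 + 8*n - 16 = (n - 1)*(n^2 + 8*n + 16) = (n - 1)*(n + 4)*(n + 4)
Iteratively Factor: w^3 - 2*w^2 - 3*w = (w)*(w^2 - 2*w - 3) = w*(w + 1)*(w - 3)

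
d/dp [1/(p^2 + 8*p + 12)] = 2*(-p - 4)/(p^2 + 8*p + 12)^2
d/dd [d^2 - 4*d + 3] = 2*d - 4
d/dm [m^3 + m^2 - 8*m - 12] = 3*m^2 + 2*m - 8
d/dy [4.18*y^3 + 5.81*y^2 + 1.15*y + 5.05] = 12.54*y^2 + 11.62*y + 1.15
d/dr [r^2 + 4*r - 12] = 2*r + 4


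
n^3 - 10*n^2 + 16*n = n*(n - 8)*(n - 2)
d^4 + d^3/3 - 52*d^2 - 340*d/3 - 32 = (d - 8)*(d + 1/3)*(d + 2)*(d + 6)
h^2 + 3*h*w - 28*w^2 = (h - 4*w)*(h + 7*w)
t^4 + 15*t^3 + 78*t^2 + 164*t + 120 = (t + 2)^2*(t + 5)*(t + 6)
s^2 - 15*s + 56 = (s - 8)*(s - 7)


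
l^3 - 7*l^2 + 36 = (l - 6)*(l - 3)*(l + 2)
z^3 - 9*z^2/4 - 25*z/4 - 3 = (z - 4)*(z + 3/4)*(z + 1)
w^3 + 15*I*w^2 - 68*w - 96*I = (w + 3*I)*(w + 4*I)*(w + 8*I)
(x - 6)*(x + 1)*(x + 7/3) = x^3 - 8*x^2/3 - 53*x/3 - 14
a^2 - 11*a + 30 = (a - 6)*(a - 5)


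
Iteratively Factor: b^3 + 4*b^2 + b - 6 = (b + 3)*(b^2 + b - 2) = (b + 2)*(b + 3)*(b - 1)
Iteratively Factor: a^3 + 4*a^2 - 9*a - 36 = (a + 3)*(a^2 + a - 12) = (a + 3)*(a + 4)*(a - 3)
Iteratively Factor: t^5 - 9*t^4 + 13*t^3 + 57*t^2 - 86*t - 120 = (t - 4)*(t^4 - 5*t^3 - 7*t^2 + 29*t + 30) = (t - 4)*(t + 2)*(t^3 - 7*t^2 + 7*t + 15) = (t - 5)*(t - 4)*(t + 2)*(t^2 - 2*t - 3) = (t - 5)*(t - 4)*(t + 1)*(t + 2)*(t - 3)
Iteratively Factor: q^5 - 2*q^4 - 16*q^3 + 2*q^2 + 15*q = (q + 1)*(q^4 - 3*q^3 - 13*q^2 + 15*q) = (q + 1)*(q + 3)*(q^3 - 6*q^2 + 5*q) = q*(q + 1)*(q + 3)*(q^2 - 6*q + 5) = q*(q - 1)*(q + 1)*(q + 3)*(q - 5)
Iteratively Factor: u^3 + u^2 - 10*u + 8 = (u - 1)*(u^2 + 2*u - 8) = (u - 2)*(u - 1)*(u + 4)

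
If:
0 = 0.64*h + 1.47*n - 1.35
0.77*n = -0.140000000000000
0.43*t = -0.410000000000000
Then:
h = 2.53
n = -0.18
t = -0.95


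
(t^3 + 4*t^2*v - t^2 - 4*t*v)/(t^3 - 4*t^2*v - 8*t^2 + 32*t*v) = (t^2 + 4*t*v - t - 4*v)/(t^2 - 4*t*v - 8*t + 32*v)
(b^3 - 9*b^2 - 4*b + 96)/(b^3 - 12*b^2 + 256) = (b^2 - b - 12)/(b^2 - 4*b - 32)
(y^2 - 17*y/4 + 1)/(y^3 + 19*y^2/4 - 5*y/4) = (y - 4)/(y*(y + 5))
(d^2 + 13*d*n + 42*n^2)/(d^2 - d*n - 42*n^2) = (d + 7*n)/(d - 7*n)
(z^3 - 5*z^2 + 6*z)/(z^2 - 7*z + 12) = z*(z - 2)/(z - 4)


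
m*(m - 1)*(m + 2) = m^3 + m^2 - 2*m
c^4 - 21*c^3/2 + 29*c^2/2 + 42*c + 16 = (c - 8)*(c - 4)*(c + 1/2)*(c + 1)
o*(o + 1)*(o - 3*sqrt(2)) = o^3 - 3*sqrt(2)*o^2 + o^2 - 3*sqrt(2)*o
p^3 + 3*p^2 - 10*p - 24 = (p - 3)*(p + 2)*(p + 4)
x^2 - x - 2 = (x - 2)*(x + 1)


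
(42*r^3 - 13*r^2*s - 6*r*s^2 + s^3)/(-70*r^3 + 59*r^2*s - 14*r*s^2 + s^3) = (-3*r - s)/(5*r - s)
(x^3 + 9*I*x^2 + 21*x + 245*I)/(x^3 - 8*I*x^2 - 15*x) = (x^2 + 14*I*x - 49)/(x*(x - 3*I))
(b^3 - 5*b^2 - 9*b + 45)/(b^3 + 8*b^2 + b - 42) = (b^2 - 8*b + 15)/(b^2 + 5*b - 14)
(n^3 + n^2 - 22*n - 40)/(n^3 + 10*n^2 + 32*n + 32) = (n - 5)/(n + 4)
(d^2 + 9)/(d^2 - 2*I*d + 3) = (d + 3*I)/(d + I)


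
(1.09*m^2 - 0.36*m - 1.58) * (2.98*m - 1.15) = 3.2482*m^3 - 2.3263*m^2 - 4.2944*m + 1.817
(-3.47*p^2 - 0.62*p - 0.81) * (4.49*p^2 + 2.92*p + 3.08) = -15.5803*p^4 - 12.9162*p^3 - 16.1349*p^2 - 4.2748*p - 2.4948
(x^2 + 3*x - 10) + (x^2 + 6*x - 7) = 2*x^2 + 9*x - 17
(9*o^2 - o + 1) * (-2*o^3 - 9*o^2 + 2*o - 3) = -18*o^5 - 79*o^4 + 25*o^3 - 38*o^2 + 5*o - 3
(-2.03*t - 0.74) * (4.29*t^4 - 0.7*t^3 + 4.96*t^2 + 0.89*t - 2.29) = -8.7087*t^5 - 1.7536*t^4 - 9.5508*t^3 - 5.4771*t^2 + 3.9901*t + 1.6946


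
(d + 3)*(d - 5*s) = d^2 - 5*d*s + 3*d - 15*s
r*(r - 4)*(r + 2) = r^3 - 2*r^2 - 8*r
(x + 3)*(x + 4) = x^2 + 7*x + 12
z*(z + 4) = z^2 + 4*z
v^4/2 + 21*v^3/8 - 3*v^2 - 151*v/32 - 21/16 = (v/2 + 1/4)*(v - 7/4)*(v + 1/2)*(v + 6)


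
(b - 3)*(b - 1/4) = b^2 - 13*b/4 + 3/4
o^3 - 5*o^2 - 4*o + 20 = (o - 5)*(o - 2)*(o + 2)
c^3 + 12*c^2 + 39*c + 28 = (c + 1)*(c + 4)*(c + 7)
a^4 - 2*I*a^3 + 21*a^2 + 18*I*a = a*(a - 6*I)*(a + I)*(a + 3*I)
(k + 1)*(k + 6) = k^2 + 7*k + 6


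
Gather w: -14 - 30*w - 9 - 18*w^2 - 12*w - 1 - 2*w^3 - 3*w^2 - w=-2*w^3 - 21*w^2 - 43*w - 24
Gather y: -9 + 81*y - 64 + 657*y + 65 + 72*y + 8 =810*y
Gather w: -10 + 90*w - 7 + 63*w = 153*w - 17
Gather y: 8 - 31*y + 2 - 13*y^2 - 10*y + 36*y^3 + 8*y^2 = 36*y^3 - 5*y^2 - 41*y + 10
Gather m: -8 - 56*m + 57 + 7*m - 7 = 42 - 49*m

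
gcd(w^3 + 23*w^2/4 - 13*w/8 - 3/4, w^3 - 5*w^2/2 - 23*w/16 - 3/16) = w + 1/4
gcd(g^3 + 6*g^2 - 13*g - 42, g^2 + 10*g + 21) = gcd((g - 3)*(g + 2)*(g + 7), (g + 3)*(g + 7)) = g + 7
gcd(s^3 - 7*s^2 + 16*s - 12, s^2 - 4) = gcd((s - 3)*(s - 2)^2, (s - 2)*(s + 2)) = s - 2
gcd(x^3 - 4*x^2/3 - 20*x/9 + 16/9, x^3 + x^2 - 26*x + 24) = 1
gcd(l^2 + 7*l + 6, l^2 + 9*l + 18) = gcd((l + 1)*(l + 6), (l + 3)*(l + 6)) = l + 6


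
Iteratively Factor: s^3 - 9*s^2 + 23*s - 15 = (s - 1)*(s^2 - 8*s + 15) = (s - 5)*(s - 1)*(s - 3)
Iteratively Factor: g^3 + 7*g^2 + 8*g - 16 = (g - 1)*(g^2 + 8*g + 16) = (g - 1)*(g + 4)*(g + 4)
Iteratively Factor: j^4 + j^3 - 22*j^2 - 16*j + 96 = (j + 4)*(j^3 - 3*j^2 - 10*j + 24) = (j - 2)*(j + 4)*(j^2 - j - 12) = (j - 4)*(j - 2)*(j + 4)*(j + 3)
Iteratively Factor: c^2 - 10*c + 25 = (c - 5)*(c - 5)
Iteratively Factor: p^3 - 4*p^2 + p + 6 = (p + 1)*(p^2 - 5*p + 6) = (p - 2)*(p + 1)*(p - 3)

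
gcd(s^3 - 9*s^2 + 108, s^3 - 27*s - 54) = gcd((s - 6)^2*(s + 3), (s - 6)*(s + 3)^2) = s^2 - 3*s - 18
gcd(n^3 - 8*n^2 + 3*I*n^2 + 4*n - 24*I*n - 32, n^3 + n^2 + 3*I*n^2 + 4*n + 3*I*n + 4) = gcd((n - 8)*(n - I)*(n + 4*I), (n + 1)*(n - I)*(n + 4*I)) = n^2 + 3*I*n + 4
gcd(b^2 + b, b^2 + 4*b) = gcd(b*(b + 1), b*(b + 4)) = b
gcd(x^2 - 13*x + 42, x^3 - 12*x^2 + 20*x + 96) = x - 6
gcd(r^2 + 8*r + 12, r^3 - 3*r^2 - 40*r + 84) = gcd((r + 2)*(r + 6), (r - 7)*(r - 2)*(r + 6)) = r + 6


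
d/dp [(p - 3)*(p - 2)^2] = (p - 2)*(3*p - 8)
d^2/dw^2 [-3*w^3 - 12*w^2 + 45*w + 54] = -18*w - 24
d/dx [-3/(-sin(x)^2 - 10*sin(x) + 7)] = -6*(sin(x) + 5)*cos(x)/(sin(x)^2 + 10*sin(x) - 7)^2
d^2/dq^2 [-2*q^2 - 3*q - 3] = -4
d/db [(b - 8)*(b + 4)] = 2*b - 4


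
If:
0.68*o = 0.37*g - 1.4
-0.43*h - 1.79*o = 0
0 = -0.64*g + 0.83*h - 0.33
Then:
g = 2.69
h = 2.47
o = -0.59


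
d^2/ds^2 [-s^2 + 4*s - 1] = -2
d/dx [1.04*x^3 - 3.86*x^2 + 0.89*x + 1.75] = 3.12*x^2 - 7.72*x + 0.89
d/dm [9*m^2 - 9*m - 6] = 18*m - 9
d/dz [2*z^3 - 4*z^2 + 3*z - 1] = 6*z^2 - 8*z + 3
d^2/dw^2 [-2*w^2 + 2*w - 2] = -4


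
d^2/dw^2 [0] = 0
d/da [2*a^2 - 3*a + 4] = 4*a - 3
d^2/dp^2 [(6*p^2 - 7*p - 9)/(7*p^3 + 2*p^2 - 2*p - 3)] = 6*(98*p^6 - 343*p^5 - 896*p^4 - 76*p^3 - 168*p^2 - 195*p + 2)/(343*p^9 + 294*p^8 - 210*p^7 - 601*p^6 - 192*p^5 + 240*p^4 + 253*p^3 + 18*p^2 - 54*p - 27)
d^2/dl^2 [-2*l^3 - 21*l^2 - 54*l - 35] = -12*l - 42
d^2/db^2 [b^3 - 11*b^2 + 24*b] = 6*b - 22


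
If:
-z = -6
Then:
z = 6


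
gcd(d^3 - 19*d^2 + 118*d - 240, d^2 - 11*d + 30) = d^2 - 11*d + 30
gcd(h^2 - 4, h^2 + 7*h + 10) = h + 2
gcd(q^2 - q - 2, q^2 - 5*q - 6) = q + 1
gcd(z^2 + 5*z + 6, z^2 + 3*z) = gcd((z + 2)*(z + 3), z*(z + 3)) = z + 3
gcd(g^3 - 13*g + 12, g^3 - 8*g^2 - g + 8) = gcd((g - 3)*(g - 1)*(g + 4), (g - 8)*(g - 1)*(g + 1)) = g - 1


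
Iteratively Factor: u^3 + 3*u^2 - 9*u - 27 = (u + 3)*(u^2 - 9) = (u + 3)^2*(u - 3)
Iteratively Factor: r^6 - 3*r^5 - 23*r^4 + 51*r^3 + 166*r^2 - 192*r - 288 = (r + 3)*(r^5 - 6*r^4 - 5*r^3 + 66*r^2 - 32*r - 96) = (r - 4)*(r + 3)*(r^4 - 2*r^3 - 13*r^2 + 14*r + 24) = (r - 4)*(r + 1)*(r + 3)*(r^3 - 3*r^2 - 10*r + 24) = (r - 4)*(r - 2)*(r + 1)*(r + 3)*(r^2 - r - 12) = (r - 4)*(r - 2)*(r + 1)*(r + 3)^2*(r - 4)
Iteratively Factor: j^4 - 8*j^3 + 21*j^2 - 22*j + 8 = (j - 1)*(j^3 - 7*j^2 + 14*j - 8) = (j - 2)*(j - 1)*(j^2 - 5*j + 4) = (j - 4)*(j - 2)*(j - 1)*(j - 1)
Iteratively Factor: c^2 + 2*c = (c)*(c + 2)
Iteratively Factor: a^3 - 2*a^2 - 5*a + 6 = (a - 1)*(a^2 - a - 6) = (a - 1)*(a + 2)*(a - 3)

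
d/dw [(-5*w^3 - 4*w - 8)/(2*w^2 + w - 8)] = 2*(-5*w^4 - 5*w^3 + 64*w^2 + 16*w + 20)/(4*w^4 + 4*w^3 - 31*w^2 - 16*w + 64)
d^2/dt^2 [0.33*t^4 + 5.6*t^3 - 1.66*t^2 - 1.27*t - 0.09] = 3.96*t^2 + 33.6*t - 3.32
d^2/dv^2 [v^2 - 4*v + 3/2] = 2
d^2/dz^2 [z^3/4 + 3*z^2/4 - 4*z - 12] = 3*z/2 + 3/2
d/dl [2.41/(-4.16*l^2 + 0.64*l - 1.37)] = (20.0512*l - 1.5424)/(4.16*l^2 - 0.64*l + 1.37)^2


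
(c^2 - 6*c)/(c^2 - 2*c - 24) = c/(c + 4)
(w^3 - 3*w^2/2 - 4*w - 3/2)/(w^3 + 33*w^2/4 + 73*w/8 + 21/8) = 4*(w^2 - 2*w - 3)/(4*w^2 + 31*w + 21)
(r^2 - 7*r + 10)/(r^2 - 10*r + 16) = (r - 5)/(r - 8)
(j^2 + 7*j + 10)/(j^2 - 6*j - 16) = (j + 5)/(j - 8)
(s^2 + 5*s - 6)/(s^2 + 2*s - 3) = (s + 6)/(s + 3)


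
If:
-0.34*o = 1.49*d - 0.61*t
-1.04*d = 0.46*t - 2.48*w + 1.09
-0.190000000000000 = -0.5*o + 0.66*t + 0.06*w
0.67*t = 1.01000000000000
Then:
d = 0.06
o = 2.46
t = 1.51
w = 0.74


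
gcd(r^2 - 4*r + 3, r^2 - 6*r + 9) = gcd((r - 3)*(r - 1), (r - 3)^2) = r - 3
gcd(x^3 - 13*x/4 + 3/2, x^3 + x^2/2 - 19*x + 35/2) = 1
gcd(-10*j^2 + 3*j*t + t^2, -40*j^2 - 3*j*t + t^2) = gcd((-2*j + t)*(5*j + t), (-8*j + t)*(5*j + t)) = 5*j + t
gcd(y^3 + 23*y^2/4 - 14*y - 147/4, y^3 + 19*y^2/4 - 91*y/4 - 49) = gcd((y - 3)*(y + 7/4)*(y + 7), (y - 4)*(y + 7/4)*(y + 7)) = y^2 + 35*y/4 + 49/4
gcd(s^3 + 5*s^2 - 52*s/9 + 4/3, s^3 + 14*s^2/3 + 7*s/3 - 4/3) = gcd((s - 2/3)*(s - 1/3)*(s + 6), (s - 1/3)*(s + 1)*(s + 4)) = s - 1/3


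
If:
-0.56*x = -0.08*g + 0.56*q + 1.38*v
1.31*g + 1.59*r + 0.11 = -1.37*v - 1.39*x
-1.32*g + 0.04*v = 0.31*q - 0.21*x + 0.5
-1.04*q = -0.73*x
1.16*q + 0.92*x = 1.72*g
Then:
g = -0.37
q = -0.26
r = 0.36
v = 0.23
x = -0.37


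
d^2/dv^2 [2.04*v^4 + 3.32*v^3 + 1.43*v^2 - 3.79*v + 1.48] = 24.48*v^2 + 19.92*v + 2.86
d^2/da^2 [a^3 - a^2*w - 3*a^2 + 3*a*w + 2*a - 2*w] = 6*a - 2*w - 6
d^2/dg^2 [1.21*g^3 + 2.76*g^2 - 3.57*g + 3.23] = 7.26*g + 5.52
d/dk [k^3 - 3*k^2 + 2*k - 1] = 3*k^2 - 6*k + 2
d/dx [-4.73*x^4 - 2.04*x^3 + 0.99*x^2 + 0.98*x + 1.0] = -18.92*x^3 - 6.12*x^2 + 1.98*x + 0.98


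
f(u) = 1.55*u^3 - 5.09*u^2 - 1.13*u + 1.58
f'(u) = 4.65*u^2 - 10.18*u - 1.13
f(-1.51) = -13.66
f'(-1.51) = 24.84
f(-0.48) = 0.78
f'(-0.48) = 4.83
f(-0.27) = 1.48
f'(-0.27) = 1.96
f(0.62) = -0.71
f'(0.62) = -5.65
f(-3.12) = -91.52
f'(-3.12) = 75.90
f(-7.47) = -920.10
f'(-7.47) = 334.39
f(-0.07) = 1.63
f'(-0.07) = -0.39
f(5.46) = 95.96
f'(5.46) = 81.91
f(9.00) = 709.07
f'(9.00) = 283.90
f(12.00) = 1933.46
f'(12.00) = 546.31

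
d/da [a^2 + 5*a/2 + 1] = 2*a + 5/2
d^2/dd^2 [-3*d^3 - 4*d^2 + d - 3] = -18*d - 8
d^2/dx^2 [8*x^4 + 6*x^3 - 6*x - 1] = 12*x*(8*x + 3)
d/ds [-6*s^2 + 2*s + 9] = 2 - 12*s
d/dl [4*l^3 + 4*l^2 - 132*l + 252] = 12*l^2 + 8*l - 132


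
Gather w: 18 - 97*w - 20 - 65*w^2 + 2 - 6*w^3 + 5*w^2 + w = -6*w^3 - 60*w^2 - 96*w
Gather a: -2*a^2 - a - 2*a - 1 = -2*a^2 - 3*a - 1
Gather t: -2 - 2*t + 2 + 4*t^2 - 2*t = 4*t^2 - 4*t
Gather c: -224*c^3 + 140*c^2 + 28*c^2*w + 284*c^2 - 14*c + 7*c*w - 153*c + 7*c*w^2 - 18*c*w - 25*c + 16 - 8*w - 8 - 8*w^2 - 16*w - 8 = -224*c^3 + c^2*(28*w + 424) + c*(7*w^2 - 11*w - 192) - 8*w^2 - 24*w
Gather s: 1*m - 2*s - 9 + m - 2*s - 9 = 2*m - 4*s - 18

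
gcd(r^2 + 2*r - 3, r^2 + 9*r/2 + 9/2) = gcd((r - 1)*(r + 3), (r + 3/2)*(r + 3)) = r + 3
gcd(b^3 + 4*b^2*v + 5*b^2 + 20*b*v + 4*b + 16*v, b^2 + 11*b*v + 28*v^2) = b + 4*v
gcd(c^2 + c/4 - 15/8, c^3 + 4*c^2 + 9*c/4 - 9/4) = c + 3/2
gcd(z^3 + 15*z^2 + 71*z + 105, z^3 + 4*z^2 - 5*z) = z + 5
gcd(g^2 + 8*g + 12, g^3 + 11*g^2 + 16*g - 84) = g + 6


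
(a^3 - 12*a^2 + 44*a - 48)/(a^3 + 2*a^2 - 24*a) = (a^2 - 8*a + 12)/(a*(a + 6))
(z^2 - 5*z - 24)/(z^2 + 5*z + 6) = (z - 8)/(z + 2)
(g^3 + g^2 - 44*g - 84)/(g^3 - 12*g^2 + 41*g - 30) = (g^3 + g^2 - 44*g - 84)/(g^3 - 12*g^2 + 41*g - 30)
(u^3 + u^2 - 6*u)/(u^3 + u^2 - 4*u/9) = 9*(u^2 + u - 6)/(9*u^2 + 9*u - 4)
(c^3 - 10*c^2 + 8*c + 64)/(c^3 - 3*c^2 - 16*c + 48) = (c^2 - 6*c - 16)/(c^2 + c - 12)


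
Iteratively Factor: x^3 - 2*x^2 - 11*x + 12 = (x - 1)*(x^2 - x - 12) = (x - 1)*(x + 3)*(x - 4)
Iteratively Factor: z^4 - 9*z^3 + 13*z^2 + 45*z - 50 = (z - 5)*(z^3 - 4*z^2 - 7*z + 10) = (z - 5)*(z + 2)*(z^2 - 6*z + 5) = (z - 5)*(z - 1)*(z + 2)*(z - 5)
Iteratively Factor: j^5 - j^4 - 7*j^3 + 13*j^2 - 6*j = (j - 1)*(j^4 - 7*j^2 + 6*j) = (j - 2)*(j - 1)*(j^3 + 2*j^2 - 3*j) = (j - 2)*(j - 1)*(j + 3)*(j^2 - j) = j*(j - 2)*(j - 1)*(j + 3)*(j - 1)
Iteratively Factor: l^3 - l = (l + 1)*(l^2 - l) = (l - 1)*(l + 1)*(l)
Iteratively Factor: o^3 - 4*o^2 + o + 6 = (o + 1)*(o^2 - 5*o + 6) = (o - 3)*(o + 1)*(o - 2)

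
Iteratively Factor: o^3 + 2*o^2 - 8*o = (o - 2)*(o^2 + 4*o) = (o - 2)*(o + 4)*(o)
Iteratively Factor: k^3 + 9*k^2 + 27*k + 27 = (k + 3)*(k^2 + 6*k + 9) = (k + 3)^2*(k + 3)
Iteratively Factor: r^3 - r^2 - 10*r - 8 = (r - 4)*(r^2 + 3*r + 2) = (r - 4)*(r + 1)*(r + 2)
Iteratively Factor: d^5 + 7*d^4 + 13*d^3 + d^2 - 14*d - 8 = (d - 1)*(d^4 + 8*d^3 + 21*d^2 + 22*d + 8) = (d - 1)*(d + 2)*(d^3 + 6*d^2 + 9*d + 4) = (d - 1)*(d + 1)*(d + 2)*(d^2 + 5*d + 4) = (d - 1)*(d + 1)^2*(d + 2)*(d + 4)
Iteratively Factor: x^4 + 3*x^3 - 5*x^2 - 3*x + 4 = (x - 1)*(x^3 + 4*x^2 - x - 4) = (x - 1)^2*(x^2 + 5*x + 4) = (x - 1)^2*(x + 4)*(x + 1)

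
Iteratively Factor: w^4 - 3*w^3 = (w - 3)*(w^3) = w*(w - 3)*(w^2) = w^2*(w - 3)*(w)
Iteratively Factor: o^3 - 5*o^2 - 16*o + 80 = (o + 4)*(o^2 - 9*o + 20) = (o - 4)*(o + 4)*(o - 5)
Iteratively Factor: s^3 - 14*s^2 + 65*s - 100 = (s - 4)*(s^2 - 10*s + 25) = (s - 5)*(s - 4)*(s - 5)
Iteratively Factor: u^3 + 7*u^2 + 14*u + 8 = (u + 1)*(u^2 + 6*u + 8) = (u + 1)*(u + 2)*(u + 4)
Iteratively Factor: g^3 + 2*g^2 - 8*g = (g + 4)*(g^2 - 2*g) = g*(g + 4)*(g - 2)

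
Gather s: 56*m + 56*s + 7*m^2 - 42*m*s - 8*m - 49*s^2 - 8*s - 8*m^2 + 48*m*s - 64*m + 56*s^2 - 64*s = -m^2 - 16*m + 7*s^2 + s*(6*m - 16)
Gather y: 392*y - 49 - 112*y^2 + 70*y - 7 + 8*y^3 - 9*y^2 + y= 8*y^3 - 121*y^2 + 463*y - 56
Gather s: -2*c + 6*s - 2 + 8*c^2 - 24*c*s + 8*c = 8*c^2 + 6*c + s*(6 - 24*c) - 2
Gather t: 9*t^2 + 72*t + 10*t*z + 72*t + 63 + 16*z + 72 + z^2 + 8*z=9*t^2 + t*(10*z + 144) + z^2 + 24*z + 135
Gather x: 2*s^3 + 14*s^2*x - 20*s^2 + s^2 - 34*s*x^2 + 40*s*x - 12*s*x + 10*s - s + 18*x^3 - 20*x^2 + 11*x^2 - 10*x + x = 2*s^3 - 19*s^2 + 9*s + 18*x^3 + x^2*(-34*s - 9) + x*(14*s^2 + 28*s - 9)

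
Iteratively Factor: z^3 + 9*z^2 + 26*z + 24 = (z + 3)*(z^2 + 6*z + 8) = (z + 3)*(z + 4)*(z + 2)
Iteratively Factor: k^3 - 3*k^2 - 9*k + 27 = (k - 3)*(k^2 - 9) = (k - 3)^2*(k + 3)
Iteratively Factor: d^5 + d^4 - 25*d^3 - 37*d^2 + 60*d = (d - 5)*(d^4 + 6*d^3 + 5*d^2 - 12*d) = (d - 5)*(d - 1)*(d^3 + 7*d^2 + 12*d) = d*(d - 5)*(d - 1)*(d^2 + 7*d + 12) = d*(d - 5)*(d - 1)*(d + 4)*(d + 3)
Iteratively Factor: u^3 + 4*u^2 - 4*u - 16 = (u + 2)*(u^2 + 2*u - 8) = (u + 2)*(u + 4)*(u - 2)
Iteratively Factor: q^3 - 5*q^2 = (q)*(q^2 - 5*q) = q^2*(q - 5)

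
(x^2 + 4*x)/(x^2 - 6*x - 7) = x*(x + 4)/(x^2 - 6*x - 7)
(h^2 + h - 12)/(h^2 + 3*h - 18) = (h + 4)/(h + 6)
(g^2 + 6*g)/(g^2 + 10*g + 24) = g/(g + 4)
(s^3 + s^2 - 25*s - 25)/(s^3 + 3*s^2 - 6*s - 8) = (s^2 - 25)/(s^2 + 2*s - 8)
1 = 1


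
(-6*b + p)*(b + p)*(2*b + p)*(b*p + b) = -12*b^4*p - 12*b^4 - 16*b^3*p^2 - 16*b^3*p - 3*b^2*p^3 - 3*b^2*p^2 + b*p^4 + b*p^3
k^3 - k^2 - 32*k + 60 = (k - 5)*(k - 2)*(k + 6)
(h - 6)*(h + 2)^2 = h^3 - 2*h^2 - 20*h - 24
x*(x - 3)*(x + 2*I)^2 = x^4 - 3*x^3 + 4*I*x^3 - 4*x^2 - 12*I*x^2 + 12*x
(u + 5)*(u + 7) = u^2 + 12*u + 35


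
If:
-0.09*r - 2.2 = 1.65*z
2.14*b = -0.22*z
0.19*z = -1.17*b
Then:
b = 0.00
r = -24.44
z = 0.00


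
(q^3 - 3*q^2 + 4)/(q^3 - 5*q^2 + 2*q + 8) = (q - 2)/(q - 4)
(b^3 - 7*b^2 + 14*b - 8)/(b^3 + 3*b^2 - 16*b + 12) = (b - 4)/(b + 6)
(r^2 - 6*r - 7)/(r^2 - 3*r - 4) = (r - 7)/(r - 4)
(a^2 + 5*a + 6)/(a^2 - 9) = (a + 2)/(a - 3)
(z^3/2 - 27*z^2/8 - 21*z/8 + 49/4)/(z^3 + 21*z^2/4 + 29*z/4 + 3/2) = (4*z^2 - 35*z + 49)/(2*(4*z^2 + 13*z + 3))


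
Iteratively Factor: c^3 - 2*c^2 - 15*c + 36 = (c + 4)*(c^2 - 6*c + 9) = (c - 3)*(c + 4)*(c - 3)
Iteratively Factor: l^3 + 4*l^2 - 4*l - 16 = (l + 4)*(l^2 - 4) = (l - 2)*(l + 4)*(l + 2)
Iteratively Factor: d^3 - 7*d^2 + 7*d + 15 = (d + 1)*(d^2 - 8*d + 15) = (d - 5)*(d + 1)*(d - 3)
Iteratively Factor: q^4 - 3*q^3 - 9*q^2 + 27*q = (q - 3)*(q^3 - 9*q) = (q - 3)^2*(q^2 + 3*q) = (q - 3)^2*(q + 3)*(q)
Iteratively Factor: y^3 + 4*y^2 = (y)*(y^2 + 4*y) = y^2*(y + 4)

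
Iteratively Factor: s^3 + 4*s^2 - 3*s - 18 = (s + 3)*(s^2 + s - 6) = (s + 3)^2*(s - 2)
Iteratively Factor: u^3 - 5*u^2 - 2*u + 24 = (u + 2)*(u^2 - 7*u + 12) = (u - 4)*(u + 2)*(u - 3)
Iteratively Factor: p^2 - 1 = (p + 1)*(p - 1)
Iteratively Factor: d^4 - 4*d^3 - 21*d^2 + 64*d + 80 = (d + 4)*(d^3 - 8*d^2 + 11*d + 20) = (d - 4)*(d + 4)*(d^2 - 4*d - 5) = (d - 4)*(d + 1)*(d + 4)*(d - 5)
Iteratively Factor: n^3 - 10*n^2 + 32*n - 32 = (n - 2)*(n^2 - 8*n + 16) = (n - 4)*(n - 2)*(n - 4)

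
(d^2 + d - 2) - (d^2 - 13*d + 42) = 14*d - 44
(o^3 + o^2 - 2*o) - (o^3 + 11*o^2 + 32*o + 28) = -10*o^2 - 34*o - 28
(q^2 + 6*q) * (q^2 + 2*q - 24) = q^4 + 8*q^3 - 12*q^2 - 144*q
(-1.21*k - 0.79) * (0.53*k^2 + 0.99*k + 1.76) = -0.6413*k^3 - 1.6166*k^2 - 2.9117*k - 1.3904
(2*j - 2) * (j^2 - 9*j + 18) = 2*j^3 - 20*j^2 + 54*j - 36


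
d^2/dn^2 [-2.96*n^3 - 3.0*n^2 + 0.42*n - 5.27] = -17.76*n - 6.0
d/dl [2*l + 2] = 2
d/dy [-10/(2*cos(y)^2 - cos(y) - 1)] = 10*(1 - 4*cos(y))*sin(y)/(cos(y) - cos(2*y))^2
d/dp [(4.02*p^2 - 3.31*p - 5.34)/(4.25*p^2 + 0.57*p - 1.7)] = (16.3589*p^2 + 31.722*p + 8.6708)/(18.0625*p^4 + 4.845*p^3 - 14.1251*p^2 - 1.938*p + 2.89)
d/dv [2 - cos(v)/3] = sin(v)/3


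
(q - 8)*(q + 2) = q^2 - 6*q - 16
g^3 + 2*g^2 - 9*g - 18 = (g - 3)*(g + 2)*(g + 3)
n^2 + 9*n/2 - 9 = (n - 3/2)*(n + 6)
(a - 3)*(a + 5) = a^2 + 2*a - 15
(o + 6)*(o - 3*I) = o^2 + 6*o - 3*I*o - 18*I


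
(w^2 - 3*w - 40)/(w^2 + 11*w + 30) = (w - 8)/(w + 6)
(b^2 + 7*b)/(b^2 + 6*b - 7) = b/(b - 1)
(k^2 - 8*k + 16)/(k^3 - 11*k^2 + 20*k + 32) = (k - 4)/(k^2 - 7*k - 8)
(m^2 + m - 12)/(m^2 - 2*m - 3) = (m + 4)/(m + 1)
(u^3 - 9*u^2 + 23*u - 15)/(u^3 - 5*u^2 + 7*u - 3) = (u - 5)/(u - 1)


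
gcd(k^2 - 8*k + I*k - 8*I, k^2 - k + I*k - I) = k + I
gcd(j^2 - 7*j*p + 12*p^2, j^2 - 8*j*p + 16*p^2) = -j + 4*p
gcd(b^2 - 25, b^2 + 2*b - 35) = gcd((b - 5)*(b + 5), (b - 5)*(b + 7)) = b - 5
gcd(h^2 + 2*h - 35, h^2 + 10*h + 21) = h + 7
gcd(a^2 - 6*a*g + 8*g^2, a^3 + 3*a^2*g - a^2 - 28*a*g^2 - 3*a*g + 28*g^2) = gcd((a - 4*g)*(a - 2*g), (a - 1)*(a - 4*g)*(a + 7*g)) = a - 4*g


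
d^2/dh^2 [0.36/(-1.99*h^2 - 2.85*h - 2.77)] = (2.851272*h^2 + 4.08348*h - 0.36*(3.98*h + 2.85)*(7.96*h + 5.7) + 3.968856)/(1.99*h^2 + 2.85*h + 2.77)^3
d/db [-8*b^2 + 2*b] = 2 - 16*b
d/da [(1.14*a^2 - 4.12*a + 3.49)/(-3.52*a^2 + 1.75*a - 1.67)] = (-12.5074*a^2 + 20.762*a + 0.7729)/(12.3904*a^4 - 12.32*a^3 + 14.8193*a^2 - 5.845*a + 2.7889)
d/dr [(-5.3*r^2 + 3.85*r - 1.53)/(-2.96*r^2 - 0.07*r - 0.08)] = (11.767*r^2 - 8.2096*r - 0.4151)/(8.7616*r^4 + 0.4144*r^3 + 0.4785*r^2 + 0.0112*r + 0.0064)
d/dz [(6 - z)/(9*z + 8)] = -62/(9*z + 8)^2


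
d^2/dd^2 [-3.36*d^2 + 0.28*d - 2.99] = -6.72000000000000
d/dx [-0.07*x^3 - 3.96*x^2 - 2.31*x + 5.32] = -0.21*x^2 - 7.92*x - 2.31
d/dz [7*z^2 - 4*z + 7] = 14*z - 4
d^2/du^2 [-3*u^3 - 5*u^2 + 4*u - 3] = -18*u - 10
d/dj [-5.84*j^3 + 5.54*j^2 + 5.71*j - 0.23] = -17.52*j^2 + 11.08*j + 5.71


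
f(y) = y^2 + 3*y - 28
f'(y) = 2*y + 3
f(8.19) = 63.65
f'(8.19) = 19.38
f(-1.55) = -30.25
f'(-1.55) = -0.10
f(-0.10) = -28.29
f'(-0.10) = 2.80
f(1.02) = -23.90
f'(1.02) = 5.04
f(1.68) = -20.14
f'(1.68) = 6.36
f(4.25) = 2.81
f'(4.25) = 11.50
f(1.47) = -21.43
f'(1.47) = 5.94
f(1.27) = -22.58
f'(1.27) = 5.54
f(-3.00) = -28.00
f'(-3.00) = -3.00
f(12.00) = 152.00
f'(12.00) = 27.00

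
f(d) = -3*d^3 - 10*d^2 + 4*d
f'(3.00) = -137.00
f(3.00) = -159.00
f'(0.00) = 4.00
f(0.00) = 0.00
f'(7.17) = -602.08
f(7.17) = -1591.21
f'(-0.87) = 14.59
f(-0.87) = -9.07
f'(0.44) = -6.54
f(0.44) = -0.43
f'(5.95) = -433.62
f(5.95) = -962.16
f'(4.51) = -269.26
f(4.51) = -460.56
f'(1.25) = -35.06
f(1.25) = -16.48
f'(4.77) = -296.18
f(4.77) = -534.04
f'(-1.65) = 12.50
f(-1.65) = -20.35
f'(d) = -9*d^2 - 20*d + 4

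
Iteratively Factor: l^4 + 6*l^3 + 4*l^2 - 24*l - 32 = (l + 2)*(l^3 + 4*l^2 - 4*l - 16) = (l + 2)^2*(l^2 + 2*l - 8) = (l - 2)*(l + 2)^2*(l + 4)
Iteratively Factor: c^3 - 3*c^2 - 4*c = (c + 1)*(c^2 - 4*c) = c*(c + 1)*(c - 4)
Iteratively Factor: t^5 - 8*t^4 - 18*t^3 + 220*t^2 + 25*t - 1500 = (t + 3)*(t^4 - 11*t^3 + 15*t^2 + 175*t - 500) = (t - 5)*(t + 3)*(t^3 - 6*t^2 - 15*t + 100) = (t - 5)*(t + 3)*(t + 4)*(t^2 - 10*t + 25) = (t - 5)^2*(t + 3)*(t + 4)*(t - 5)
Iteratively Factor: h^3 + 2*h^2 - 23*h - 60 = (h + 4)*(h^2 - 2*h - 15) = (h + 3)*(h + 4)*(h - 5)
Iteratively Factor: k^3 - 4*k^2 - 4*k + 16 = (k - 4)*(k^2 - 4) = (k - 4)*(k - 2)*(k + 2)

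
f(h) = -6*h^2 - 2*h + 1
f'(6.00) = -74.00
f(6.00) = -227.00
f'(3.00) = -38.00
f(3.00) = -59.00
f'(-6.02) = 70.24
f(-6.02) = -204.40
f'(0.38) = -6.56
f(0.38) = -0.63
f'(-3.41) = 38.92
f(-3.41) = -61.95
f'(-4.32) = 49.84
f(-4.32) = -102.33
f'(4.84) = -60.08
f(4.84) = -149.23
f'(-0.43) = 3.16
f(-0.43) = 0.75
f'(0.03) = -2.36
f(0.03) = 0.93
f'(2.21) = -28.52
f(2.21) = -32.72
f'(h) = -12*h - 2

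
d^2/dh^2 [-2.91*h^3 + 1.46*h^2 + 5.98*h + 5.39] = 2.92 - 17.46*h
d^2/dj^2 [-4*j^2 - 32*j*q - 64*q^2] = -8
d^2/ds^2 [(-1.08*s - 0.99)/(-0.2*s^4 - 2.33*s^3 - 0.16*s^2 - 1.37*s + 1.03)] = (0.5184*s^7 + 8.84448*s^6 + 49.226832*s^5 + 65.705796*s^4 + 4.600152*s^3 + 52.663122*s^2 + 16.625358*s + 7.090542)/(0.008*s^12 + 0.2796*s^11 + 3.27654*s^10 + 13.261097*s^9 + 6.328152*s^8 + 19.874883*s^7 - 12.778409*s^6 + 9.227523*s^5 - 18.26883*s^4 + 8.632388*s^3 - 5.290389*s^2 + 4.360299*s - 1.092727)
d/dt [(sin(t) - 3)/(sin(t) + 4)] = 7*cos(t)/(sin(t) + 4)^2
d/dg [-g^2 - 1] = -2*g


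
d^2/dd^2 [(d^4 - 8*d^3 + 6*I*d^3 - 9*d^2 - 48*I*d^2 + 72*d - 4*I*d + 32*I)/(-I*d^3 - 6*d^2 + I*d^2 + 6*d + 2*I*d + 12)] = (d^6*(168 - 172*I) + d^5*(-300 + 780*I) + d^4*(1500 - 1308*I) + d^3*(-4444 - 8932*I) + d^2*(-1176 + 5904*I) + d*(-9024 - 22752*I) - 10048 + 13920*I)/(d^9 + d^8*(-3 - 18*I) + d^7*(-111 + 54*I) + d^6*(335 + 270*I) + d^5*(330 - 846*I) + d^4*(-1200 - 756*I) + d^3*(-656 + 2592*I) + d^2*(1296 + 1440*I) + d*(864 - 2592*I) - 1728*I)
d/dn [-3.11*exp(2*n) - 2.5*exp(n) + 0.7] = (-6.22*exp(n) - 2.5)*exp(n)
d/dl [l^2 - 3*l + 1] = 2*l - 3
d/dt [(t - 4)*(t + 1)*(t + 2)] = 3*t^2 - 2*t - 10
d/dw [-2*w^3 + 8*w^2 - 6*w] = -6*w^2 + 16*w - 6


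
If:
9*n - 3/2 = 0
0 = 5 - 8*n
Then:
No Solution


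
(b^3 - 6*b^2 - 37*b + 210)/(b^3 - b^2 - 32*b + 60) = (b - 7)/(b - 2)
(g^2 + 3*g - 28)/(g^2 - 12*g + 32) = (g + 7)/(g - 8)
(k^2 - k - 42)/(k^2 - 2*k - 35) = (k + 6)/(k + 5)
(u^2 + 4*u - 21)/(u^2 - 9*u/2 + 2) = 2*(u^2 + 4*u - 21)/(2*u^2 - 9*u + 4)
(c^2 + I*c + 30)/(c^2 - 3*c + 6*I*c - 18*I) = (c - 5*I)/(c - 3)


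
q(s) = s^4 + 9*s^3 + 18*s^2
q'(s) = 4*s^3 + 27*s^2 + 36*s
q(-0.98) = 9.74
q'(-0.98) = -13.11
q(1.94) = 147.62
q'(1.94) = 200.66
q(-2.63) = 8.62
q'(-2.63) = 19.31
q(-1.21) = 12.55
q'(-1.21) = -11.12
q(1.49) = 74.66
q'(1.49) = 126.81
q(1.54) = 81.18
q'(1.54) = 134.08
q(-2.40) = 12.44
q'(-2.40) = 13.82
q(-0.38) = 2.13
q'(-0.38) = -10.00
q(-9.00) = 1458.00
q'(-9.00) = -1053.00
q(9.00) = 14580.00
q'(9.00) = 5427.00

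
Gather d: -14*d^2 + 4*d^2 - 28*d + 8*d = -10*d^2 - 20*d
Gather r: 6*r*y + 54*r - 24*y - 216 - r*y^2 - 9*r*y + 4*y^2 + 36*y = r*(-y^2 - 3*y + 54) + 4*y^2 + 12*y - 216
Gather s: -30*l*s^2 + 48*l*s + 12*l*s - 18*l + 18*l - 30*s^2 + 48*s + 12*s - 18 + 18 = s^2*(-30*l - 30) + s*(60*l + 60)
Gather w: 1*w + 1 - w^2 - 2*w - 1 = -w^2 - w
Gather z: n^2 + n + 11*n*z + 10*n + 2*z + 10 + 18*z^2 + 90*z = n^2 + 11*n + 18*z^2 + z*(11*n + 92) + 10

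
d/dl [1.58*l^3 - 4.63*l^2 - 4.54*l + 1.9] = 4.74*l^2 - 9.26*l - 4.54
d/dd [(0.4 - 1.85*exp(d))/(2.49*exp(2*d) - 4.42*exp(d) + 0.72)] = (4.6065*exp(2*d) - 1.992*exp(d) + 0.436)*exp(d)/(6.2001*exp(4*d) - 22.0116*exp(3*d) + 23.122*exp(2*d) - 6.3648*exp(d) + 0.5184)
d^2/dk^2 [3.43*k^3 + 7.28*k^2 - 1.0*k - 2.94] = 20.58*k + 14.56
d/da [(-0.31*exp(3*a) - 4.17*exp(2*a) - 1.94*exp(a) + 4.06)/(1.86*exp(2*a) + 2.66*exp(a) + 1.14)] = (-0.5766*exp(4*a) - 1.6492*exp(3*a) - 8.544*exp(2*a) - 24.6108*exp(a) - 13.0112)*exp(a)/(3.4596*exp(4*a) + 9.8952*exp(3*a) + 11.3164*exp(2*a) + 6.0648*exp(a) + 1.2996)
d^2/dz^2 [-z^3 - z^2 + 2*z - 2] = -6*z - 2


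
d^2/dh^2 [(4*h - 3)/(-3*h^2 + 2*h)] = 6*(-12*h^3 + 27*h^2 - 18*h + 4)/(h^3*(27*h^3 - 54*h^2 + 36*h - 8))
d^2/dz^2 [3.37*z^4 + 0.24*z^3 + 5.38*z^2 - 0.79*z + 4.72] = 40.44*z^2 + 1.44*z + 10.76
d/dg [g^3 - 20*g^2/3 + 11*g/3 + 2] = 3*g^2 - 40*g/3 + 11/3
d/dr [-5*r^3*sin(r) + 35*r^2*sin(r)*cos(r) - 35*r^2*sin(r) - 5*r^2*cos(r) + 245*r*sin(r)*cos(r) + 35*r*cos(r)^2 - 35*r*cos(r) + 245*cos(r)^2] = -5*r^3*cos(r) - 10*r^2*sin(r) - 35*r^2*cos(r) + 35*r^2*cos(2*r) - 35*r*sin(r) - 10*r*cos(r) + 245*r*cos(2*r) - 245*sin(2*r)/2 - 35*cos(r) + 35*cos(2*r)/2 + 35/2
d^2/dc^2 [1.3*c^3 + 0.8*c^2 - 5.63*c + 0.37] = 7.8*c + 1.6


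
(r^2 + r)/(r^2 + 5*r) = (r + 1)/(r + 5)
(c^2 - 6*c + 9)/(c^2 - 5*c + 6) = (c - 3)/(c - 2)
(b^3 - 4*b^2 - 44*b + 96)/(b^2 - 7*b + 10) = (b^2 - 2*b - 48)/(b - 5)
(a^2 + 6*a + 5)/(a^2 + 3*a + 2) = (a + 5)/(a + 2)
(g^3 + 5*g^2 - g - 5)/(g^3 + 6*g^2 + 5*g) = (g - 1)/g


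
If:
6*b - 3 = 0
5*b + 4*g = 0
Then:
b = 1/2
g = -5/8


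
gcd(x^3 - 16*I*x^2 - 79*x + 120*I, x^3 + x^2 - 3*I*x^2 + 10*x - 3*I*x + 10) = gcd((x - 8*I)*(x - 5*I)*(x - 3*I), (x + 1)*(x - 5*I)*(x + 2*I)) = x - 5*I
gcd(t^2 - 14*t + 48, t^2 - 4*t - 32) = t - 8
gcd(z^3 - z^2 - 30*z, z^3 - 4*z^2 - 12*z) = z^2 - 6*z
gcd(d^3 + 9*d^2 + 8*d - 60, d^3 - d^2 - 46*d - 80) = d + 5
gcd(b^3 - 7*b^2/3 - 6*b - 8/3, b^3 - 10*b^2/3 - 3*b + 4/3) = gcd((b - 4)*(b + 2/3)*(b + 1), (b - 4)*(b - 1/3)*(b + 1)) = b^2 - 3*b - 4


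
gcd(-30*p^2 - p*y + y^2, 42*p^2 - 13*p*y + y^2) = -6*p + y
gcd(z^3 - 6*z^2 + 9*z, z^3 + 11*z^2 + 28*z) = z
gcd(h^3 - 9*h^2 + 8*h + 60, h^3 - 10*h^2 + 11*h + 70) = h^2 - 3*h - 10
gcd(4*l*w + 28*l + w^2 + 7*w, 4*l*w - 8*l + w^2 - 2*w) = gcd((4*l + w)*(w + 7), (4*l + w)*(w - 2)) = 4*l + w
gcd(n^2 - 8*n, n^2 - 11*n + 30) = 1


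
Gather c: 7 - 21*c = 7 - 21*c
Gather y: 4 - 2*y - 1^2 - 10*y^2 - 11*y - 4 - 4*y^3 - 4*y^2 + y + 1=-4*y^3 - 14*y^2 - 12*y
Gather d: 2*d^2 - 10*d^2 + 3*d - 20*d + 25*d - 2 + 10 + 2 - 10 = -8*d^2 + 8*d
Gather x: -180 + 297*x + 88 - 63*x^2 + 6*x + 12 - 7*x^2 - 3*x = -70*x^2 + 300*x - 80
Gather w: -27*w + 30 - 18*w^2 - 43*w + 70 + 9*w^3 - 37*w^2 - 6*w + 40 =9*w^3 - 55*w^2 - 76*w + 140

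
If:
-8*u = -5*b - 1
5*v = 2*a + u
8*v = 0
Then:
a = -u/2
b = 8*u/5 - 1/5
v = 0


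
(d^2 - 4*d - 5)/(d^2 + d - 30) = (d + 1)/(d + 6)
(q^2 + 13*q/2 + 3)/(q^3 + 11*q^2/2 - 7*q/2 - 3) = 1/(q - 1)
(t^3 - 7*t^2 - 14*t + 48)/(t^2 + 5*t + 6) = (t^2 - 10*t + 16)/(t + 2)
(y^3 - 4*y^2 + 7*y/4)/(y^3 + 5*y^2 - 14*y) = (y^2 - 4*y + 7/4)/(y^2 + 5*y - 14)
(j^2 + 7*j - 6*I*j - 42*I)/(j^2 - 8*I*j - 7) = (j^2 + j*(7 - 6*I) - 42*I)/(j^2 - 8*I*j - 7)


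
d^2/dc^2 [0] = 0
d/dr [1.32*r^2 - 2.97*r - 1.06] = 2.64*r - 2.97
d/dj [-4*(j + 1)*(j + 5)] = -8*j - 24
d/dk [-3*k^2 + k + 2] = 1 - 6*k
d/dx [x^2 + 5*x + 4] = 2*x + 5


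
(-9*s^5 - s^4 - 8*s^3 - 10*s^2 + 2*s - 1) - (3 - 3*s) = -9*s^5 - s^4 - 8*s^3 - 10*s^2 + 5*s - 4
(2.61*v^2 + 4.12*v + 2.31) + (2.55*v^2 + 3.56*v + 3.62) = 5.16*v^2 + 7.68*v + 5.93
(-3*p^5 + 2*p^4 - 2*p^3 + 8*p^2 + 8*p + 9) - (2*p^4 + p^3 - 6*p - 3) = -3*p^5 - 3*p^3 + 8*p^2 + 14*p + 12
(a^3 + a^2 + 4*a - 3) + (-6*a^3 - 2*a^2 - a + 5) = -5*a^3 - a^2 + 3*a + 2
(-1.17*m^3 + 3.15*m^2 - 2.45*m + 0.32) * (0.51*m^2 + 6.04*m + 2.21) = -0.5967*m^5 - 5.4603*m^4 + 15.1908*m^3 - 7.6733*m^2 - 3.4817*m + 0.7072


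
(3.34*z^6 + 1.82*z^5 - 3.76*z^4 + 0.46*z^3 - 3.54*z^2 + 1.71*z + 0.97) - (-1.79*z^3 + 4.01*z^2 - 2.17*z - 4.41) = 3.34*z^6 + 1.82*z^5 - 3.76*z^4 + 2.25*z^3 - 7.55*z^2 + 3.88*z + 5.38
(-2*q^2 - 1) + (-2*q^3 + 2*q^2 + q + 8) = -2*q^3 + q + 7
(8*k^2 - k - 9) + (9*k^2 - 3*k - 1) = 17*k^2 - 4*k - 10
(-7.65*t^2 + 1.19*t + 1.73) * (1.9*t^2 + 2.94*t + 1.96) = -14.535*t^4 - 20.23*t^3 - 8.2084*t^2 + 7.4186*t + 3.3908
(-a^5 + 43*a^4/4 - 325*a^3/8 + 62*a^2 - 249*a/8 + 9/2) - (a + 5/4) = -a^5 + 43*a^4/4 - 325*a^3/8 + 62*a^2 - 257*a/8 + 13/4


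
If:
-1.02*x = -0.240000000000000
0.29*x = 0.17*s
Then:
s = 0.40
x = 0.24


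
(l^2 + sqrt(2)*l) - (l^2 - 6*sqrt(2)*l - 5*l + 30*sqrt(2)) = 5*l + 7*sqrt(2)*l - 30*sqrt(2)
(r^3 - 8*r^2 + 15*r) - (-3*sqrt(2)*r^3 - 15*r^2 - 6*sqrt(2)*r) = r^3 + 3*sqrt(2)*r^3 + 7*r^2 + 6*sqrt(2)*r + 15*r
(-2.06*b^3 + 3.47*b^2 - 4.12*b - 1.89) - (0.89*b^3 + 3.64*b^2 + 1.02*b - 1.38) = -2.95*b^3 - 0.17*b^2 - 5.14*b - 0.51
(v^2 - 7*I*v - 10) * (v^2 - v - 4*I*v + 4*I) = v^4 - v^3 - 11*I*v^3 - 38*v^2 + 11*I*v^2 + 38*v + 40*I*v - 40*I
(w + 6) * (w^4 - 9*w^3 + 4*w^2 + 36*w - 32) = w^5 - 3*w^4 - 50*w^3 + 60*w^2 + 184*w - 192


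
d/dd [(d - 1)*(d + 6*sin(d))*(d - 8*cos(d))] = (d - 1)*(d + 6*sin(d))*(8*sin(d) + 1) + (d - 1)*(d - 8*cos(d))*(6*cos(d) + 1) + (d + 6*sin(d))*(d - 8*cos(d))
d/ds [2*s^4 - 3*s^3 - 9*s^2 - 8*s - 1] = 8*s^3 - 9*s^2 - 18*s - 8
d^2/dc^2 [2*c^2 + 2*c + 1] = 4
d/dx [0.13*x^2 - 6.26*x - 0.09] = 0.26*x - 6.26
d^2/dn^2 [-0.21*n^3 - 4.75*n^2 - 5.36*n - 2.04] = -1.26*n - 9.5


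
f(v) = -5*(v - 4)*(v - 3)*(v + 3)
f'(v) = -5*(v - 4)*(v - 3) - 5*(v - 4)*(v + 3) - 5*(v - 3)*(v + 3) = -15*v^2 + 40*v + 45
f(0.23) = -168.65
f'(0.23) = 53.41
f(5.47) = -153.77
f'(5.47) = -185.01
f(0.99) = -120.70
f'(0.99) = 69.90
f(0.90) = -126.94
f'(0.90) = 68.85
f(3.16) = 4.14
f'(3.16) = 21.62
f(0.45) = -156.16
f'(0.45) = 59.96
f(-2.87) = -26.21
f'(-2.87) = -193.35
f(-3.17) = 37.60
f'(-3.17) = -232.53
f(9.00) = -1800.00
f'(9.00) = -810.00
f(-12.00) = 10800.00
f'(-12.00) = -2595.00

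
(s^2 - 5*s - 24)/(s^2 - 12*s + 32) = (s + 3)/(s - 4)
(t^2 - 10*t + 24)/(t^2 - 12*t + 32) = (t - 6)/(t - 8)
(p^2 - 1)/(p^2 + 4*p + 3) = (p - 1)/(p + 3)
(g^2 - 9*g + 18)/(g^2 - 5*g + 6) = (g - 6)/(g - 2)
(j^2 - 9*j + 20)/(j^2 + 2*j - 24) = (j - 5)/(j + 6)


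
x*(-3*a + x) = -3*a*x + x^2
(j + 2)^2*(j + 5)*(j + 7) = j^4 + 16*j^3 + 87*j^2 + 188*j + 140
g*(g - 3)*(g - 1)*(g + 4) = g^4 - 13*g^2 + 12*g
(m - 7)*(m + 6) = m^2 - m - 42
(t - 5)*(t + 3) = t^2 - 2*t - 15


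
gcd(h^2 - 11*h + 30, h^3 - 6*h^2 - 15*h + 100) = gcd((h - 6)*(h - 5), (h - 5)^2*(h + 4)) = h - 5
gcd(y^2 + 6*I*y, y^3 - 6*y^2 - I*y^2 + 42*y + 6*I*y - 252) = y + 6*I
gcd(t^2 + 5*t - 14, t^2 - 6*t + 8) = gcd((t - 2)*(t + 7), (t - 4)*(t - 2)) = t - 2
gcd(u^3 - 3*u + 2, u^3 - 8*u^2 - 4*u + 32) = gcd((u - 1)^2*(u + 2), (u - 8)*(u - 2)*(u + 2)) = u + 2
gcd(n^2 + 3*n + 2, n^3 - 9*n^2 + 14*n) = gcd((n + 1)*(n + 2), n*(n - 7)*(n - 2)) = 1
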